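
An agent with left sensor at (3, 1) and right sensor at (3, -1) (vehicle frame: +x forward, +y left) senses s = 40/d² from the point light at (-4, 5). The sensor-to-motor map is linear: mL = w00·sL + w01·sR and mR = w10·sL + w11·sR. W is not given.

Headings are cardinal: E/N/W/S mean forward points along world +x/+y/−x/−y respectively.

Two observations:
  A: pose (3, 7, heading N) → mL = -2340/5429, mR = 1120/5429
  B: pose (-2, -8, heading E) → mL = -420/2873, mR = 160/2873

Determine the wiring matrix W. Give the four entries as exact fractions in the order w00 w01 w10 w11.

-1 1/2 1 -1

obs A: pose=(3,7,N) → sL=40/61, sR=40/89, mL=-2340/5429, mR=1120/5429
obs B: pose=(-2,-8,E) → sL=40/169, sR=40/221, mL=-420/2873, mR=160/2873
sensor matrix S = [[40/61, 40/89], [40/169, 40/221]]; det S = 192000/15597517
solve [mL_A; mL_B] = S·[w00; w01] and [mR_A; mR_B] = S·[w10; w11]:
  w00 = -1, w01 = 1/2, w10 = 1, w11 = -1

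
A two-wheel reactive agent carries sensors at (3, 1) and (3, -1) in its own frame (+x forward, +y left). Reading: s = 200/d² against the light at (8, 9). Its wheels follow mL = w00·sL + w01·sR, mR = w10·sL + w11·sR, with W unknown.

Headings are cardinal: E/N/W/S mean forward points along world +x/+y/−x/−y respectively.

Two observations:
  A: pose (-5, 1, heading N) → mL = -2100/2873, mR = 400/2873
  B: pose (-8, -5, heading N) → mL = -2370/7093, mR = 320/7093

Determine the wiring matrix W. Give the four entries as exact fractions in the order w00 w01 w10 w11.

1/2 -1 -1/2 1/2

obs A: pose=(-5,1,N) → sL=200/221, sR=200/169, mL=-2100/2873, mR=400/2873
obs B: pose=(-8,-5,N) → sL=20/41, sR=100/173, mL=-2370/7093, mR=320/7093
sensor matrix S = [[200/221, 200/169], [20/41, 100/173]]; det S = -1104000/20378189
solve [mL_A; mL_B] = S·[w00; w01] and [mR_A; mR_B] = S·[w10; w11]:
  w00 = 1/2, w01 = -1, w10 = -1/2, w11 = 1/2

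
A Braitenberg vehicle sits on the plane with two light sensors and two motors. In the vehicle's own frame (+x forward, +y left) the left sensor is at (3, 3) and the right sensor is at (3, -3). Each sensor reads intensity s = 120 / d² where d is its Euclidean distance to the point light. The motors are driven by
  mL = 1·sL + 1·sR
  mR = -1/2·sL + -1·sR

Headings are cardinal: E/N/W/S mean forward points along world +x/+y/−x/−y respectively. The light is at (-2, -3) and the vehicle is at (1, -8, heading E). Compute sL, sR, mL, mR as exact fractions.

3 6/5 21/5 -27/10

left sensor world pos  = (4, -5); dL² = 40
right sensor world pos = (4, -11); dR² = 100
sL = 120/40 = 3
sR = 120/100 = 6/5
mL = 1·sL + 1·sR = 21/5
mR = -1/2·sL + -1·sR = -27/10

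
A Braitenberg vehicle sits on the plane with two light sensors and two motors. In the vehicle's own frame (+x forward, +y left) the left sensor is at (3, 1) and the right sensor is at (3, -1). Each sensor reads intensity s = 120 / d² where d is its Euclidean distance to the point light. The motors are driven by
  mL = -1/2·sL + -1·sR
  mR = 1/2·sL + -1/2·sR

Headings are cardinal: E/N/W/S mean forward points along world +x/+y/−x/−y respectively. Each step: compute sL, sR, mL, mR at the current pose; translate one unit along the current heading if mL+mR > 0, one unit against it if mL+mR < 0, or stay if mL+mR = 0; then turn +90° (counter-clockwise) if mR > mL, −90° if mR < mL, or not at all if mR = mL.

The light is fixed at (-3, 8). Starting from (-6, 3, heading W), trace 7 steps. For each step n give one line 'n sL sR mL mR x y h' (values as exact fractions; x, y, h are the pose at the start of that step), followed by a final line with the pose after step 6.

0 5/3 30/13 -245/78 -25/78 -6 3 W
1 24/13 120/73 -2436/949 96/949 -5 3 S
2 12 60/13 -138/13 48/13 -5 4 E
3 120/17 24 -468/17 -144/17 -6 4 N
4 5/3 30/13 -245/78 -25/78 -6 3 W
5 24/13 120/73 -2436/949 96/949 -5 3 S
6 12 60/13 -138/13 48/13 -5 4 E
final -6 4 N

n=0: pose=(-6,3,W); sL=5/3, sR=30/13; mL=-245/78, mR=-25/78; mL+mR=-45/13 → advance -1; mR−mL=110/39 → turn +1·90°
n=1: pose=(-5,3,S); sL=24/13, sR=120/73; mL=-2436/949, mR=96/949; mL+mR=-180/73 → advance -1; mR−mL=2532/949 → turn +1·90°
n=2: pose=(-5,4,E); sL=12, sR=60/13; mL=-138/13, mR=48/13; mL+mR=-90/13 → advance -1; mR−mL=186/13 → turn +1·90°
n=3: pose=(-6,4,N); sL=120/17, sR=24; mL=-468/17, mR=-144/17; mL+mR=-36 → advance -1; mR−mL=324/17 → turn +1·90°
n=4: pose=(-6,3,W); sL=5/3, sR=30/13; mL=-245/78, mR=-25/78; mL+mR=-45/13 → advance -1; mR−mL=110/39 → turn +1·90°
n=5: pose=(-5,3,S); sL=24/13, sR=120/73; mL=-2436/949, mR=96/949; mL+mR=-180/73 → advance -1; mR−mL=2532/949 → turn +1·90°
n=6: pose=(-5,4,E); sL=12, sR=60/13; mL=-138/13, mR=48/13; mL+mR=-90/13 → advance -1; mR−mL=186/13 → turn +1·90°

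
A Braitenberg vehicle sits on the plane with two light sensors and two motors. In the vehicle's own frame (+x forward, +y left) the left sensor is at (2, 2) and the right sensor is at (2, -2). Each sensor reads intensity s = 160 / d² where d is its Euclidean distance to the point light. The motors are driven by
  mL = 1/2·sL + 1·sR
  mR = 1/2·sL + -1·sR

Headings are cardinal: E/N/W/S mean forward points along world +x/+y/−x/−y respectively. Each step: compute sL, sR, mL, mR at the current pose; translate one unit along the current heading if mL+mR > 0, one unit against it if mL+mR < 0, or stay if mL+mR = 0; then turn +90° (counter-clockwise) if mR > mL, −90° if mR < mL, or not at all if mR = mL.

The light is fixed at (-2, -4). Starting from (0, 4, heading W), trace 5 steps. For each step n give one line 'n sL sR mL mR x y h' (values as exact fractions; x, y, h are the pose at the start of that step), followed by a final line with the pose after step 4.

n=0: pose=(0,4,W); sL=40/9, sR=8/5; mL=172/45, mR=28/45; mL+mR=40/9 → advance +1; mR−mL=-16/5 → turn -1·90°
n=1: pose=(-1,4,N); sL=160/101, sR=160/109; mL=24880/11009, mR=-7440/11009; mL+mR=160/101 → advance +1; mR−mL=-320/109 → turn -1·90°
n=2: pose=(-1,5,E); sL=16/13, sR=80/29; mL=1272/377, mR=-808/377; mL+mR=16/13 → advance +1; mR−mL=-160/29 → turn -1·90°
n=3: pose=(0,5,S); sL=32/13, sR=160/49; mL=2864/637, mR=-1296/637; mL+mR=32/13 → advance +1; mR−mL=-320/49 → turn -1·90°
n=4: pose=(0,4,W); sL=40/9, sR=8/5; mL=172/45, mR=28/45; mL+mR=40/9 → advance +1; mR−mL=-16/5 → turn -1·90°

0 40/9 8/5 172/45 28/45 0 4 W
1 160/101 160/109 24880/11009 -7440/11009 -1 4 N
2 16/13 80/29 1272/377 -808/377 -1 5 E
3 32/13 160/49 2864/637 -1296/637 0 5 S
4 40/9 8/5 172/45 28/45 0 4 W
final -1 4 N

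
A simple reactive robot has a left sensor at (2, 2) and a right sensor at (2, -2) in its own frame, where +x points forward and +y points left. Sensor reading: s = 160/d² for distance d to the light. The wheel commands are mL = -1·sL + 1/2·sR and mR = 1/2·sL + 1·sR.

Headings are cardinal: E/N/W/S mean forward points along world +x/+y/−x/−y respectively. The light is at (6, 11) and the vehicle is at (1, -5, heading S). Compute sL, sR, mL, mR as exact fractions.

left sensor world pos  = (3, -7); dL² = 333
right sensor world pos = (-1, -7); dR² = 373
sL = 160/333 = 160/333
sR = 160/373 = 160/373
mL = -1·sL + 1/2·sR = -33040/124209
mR = 1/2·sL + 1·sR = 83120/124209

160/333 160/373 -33040/124209 83120/124209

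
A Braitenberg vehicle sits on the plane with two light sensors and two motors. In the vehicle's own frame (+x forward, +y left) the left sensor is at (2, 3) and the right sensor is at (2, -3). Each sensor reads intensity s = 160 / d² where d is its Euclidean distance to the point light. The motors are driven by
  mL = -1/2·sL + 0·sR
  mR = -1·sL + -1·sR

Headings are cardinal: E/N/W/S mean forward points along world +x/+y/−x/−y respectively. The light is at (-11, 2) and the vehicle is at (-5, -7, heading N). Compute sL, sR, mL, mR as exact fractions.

80/29 16/13 -40/29 -1504/377

left sensor world pos  = (-8, -5); dL² = 58
right sensor world pos = (-2, -5); dR² = 130
sL = 160/58 = 80/29
sR = 160/130 = 16/13
mL = -1/2·sL + 0·sR = -40/29
mR = -1·sL + -1·sR = -1504/377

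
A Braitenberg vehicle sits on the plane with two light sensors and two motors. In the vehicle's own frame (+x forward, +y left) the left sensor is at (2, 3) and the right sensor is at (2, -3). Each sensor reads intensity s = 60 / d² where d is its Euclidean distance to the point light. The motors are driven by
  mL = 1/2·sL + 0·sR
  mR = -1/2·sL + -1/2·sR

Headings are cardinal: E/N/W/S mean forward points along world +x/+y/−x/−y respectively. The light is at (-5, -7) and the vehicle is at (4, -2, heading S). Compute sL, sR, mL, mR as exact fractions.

left sensor world pos  = (7, -4); dL² = 153
right sensor world pos = (1, -4); dR² = 45
sL = 60/153 = 20/51
sR = 60/45 = 4/3
mL = 1/2·sL + 0·sR = 10/51
mR = -1/2·sL + -1/2·sR = -44/51

20/51 4/3 10/51 -44/51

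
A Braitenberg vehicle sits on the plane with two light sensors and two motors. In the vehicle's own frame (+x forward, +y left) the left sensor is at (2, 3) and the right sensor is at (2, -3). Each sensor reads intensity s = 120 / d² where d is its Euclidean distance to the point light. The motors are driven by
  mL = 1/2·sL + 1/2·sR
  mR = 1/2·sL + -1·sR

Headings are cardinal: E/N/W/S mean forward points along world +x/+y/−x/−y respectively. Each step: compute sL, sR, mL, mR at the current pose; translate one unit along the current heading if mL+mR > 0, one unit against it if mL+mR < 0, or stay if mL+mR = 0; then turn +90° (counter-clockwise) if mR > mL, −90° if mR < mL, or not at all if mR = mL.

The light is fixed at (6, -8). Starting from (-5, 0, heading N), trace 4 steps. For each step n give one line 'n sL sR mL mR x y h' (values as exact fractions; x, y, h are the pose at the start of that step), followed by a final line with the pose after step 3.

n=0: pose=(-5,0,N); sL=15/37, sR=30/41; mL=1725/3034, mR=-1605/3034; mL+mR=60/1517 → advance +1; mR−mL=-45/41 → turn -1·90°
n=1: pose=(-5,1,E); sL=8/15, sR=40/39; mL=152/195, mR=-148/195; mL+mR=4/195 → advance +1; mR−mL=-20/13 → turn -1·90°
n=2: pose=(-4,1,S); sL=60/49, sR=60/109; mL=4740/5341, mR=330/5341; mL+mR=5070/5341 → advance +1; mR−mL=-90/109 → turn -1·90°
n=3: pose=(-4,0,W); sL=120/169, sR=24/53; mL=5208/8957, mR=-876/8957; mL+mR=4332/8957 → advance +1; mR−mL=-36/53 → turn -1·90°

0 15/37 30/41 1725/3034 -1605/3034 -5 0 N
1 8/15 40/39 152/195 -148/195 -5 1 E
2 60/49 60/109 4740/5341 330/5341 -4 1 S
3 120/169 24/53 5208/8957 -876/8957 -4 0 W
final -5 0 N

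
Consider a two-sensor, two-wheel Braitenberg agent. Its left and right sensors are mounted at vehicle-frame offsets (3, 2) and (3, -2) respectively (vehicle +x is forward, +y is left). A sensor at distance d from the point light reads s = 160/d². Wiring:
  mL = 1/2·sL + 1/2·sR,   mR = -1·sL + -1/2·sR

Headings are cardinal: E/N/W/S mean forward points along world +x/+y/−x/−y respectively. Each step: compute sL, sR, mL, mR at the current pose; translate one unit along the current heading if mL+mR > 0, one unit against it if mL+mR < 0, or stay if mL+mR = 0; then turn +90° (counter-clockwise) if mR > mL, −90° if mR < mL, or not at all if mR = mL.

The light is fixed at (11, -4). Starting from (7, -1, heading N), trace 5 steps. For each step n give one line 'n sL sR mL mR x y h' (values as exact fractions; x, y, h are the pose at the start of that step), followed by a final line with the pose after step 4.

n=0: pose=(7,-1,N); sL=20/9, sR=4; mL=28/9, mR=-38/9; mL+mR=-10/9 → advance -1; mR−mL=-22/3 → turn -1·90°
n=1: pose=(7,-2,E); sL=160/17, sR=160; mL=1440/17, mR=-1520/17; mL+mR=-80/17 → advance -1; mR−mL=-2960/17 → turn -1·90°
n=2: pose=(6,-2,S); sL=16, sR=16/5; mL=48/5, mR=-88/5; mL+mR=-8 → advance -1; mR−mL=-136/5 → turn -1·90°
n=3: pose=(6,-1,W); sL=32/13, sR=160/89; mL=2464/1157, mR=-3888/1157; mL+mR=-16/13 → advance -1; mR−mL=-6352/1157 → turn -1·90°
n=4: pose=(7,-1,N); sL=20/9, sR=4; mL=28/9, mR=-38/9; mL+mR=-10/9 → advance -1; mR−mL=-22/3 → turn -1·90°

0 20/9 4 28/9 -38/9 7 -1 N
1 160/17 160 1440/17 -1520/17 7 -2 E
2 16 16/5 48/5 -88/5 6 -2 S
3 32/13 160/89 2464/1157 -3888/1157 6 -1 W
4 20/9 4 28/9 -38/9 7 -1 N
final 7 -2 E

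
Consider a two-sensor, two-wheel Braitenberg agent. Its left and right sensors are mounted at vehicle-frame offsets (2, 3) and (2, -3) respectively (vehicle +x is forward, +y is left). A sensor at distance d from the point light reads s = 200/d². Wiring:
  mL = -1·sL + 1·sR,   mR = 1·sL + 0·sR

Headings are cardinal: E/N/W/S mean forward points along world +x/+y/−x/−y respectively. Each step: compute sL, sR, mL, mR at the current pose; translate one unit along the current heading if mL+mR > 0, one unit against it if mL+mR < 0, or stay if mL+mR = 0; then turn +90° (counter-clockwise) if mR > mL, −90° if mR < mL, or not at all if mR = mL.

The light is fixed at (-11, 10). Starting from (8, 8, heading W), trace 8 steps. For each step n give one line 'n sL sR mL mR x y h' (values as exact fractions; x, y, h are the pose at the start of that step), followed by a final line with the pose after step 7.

n=0: pose=(8,8,W); sL=100/157, sR=20/29; mL=240/4553, mR=100/157; mL+mR=20/29 → advance +1; mR−mL=2660/4553 → turn +1·90°
n=1: pose=(7,8,S); sL=200/457, sR=200/241; mL=43200/110137, mR=200/457; mL+mR=200/241 → advance +1; mR−mL=5000/110137 → turn +1·90°
n=2: pose=(7,7,E); sL=1/2, sR=50/109; mL=-9/218, mR=1/2; mL+mR=50/109 → advance +1; mR−mL=59/109 → turn +1·90°
n=3: pose=(8,7,N); sL=200/257, sR=40/97; mL=-9120/24929, mR=200/257; mL+mR=40/97 → advance +1; mR−mL=28520/24929 → turn +1·90°
n=4: pose=(8,8,W); sL=100/157, sR=20/29; mL=240/4553, mR=100/157; mL+mR=20/29 → advance +1; mR−mL=2660/4553 → turn +1·90°
n=5: pose=(7,8,S); sL=200/457, sR=200/241; mL=43200/110137, mR=200/457; mL+mR=200/241 → advance +1; mR−mL=5000/110137 → turn +1·90°
n=6: pose=(7,7,E); sL=1/2, sR=50/109; mL=-9/218, mR=1/2; mL+mR=50/109 → advance +1; mR−mL=59/109 → turn +1·90°
n=7: pose=(8,7,N); sL=200/257, sR=40/97; mL=-9120/24929, mR=200/257; mL+mR=40/97 → advance +1; mR−mL=28520/24929 → turn +1·90°

0 100/157 20/29 240/4553 100/157 8 8 W
1 200/457 200/241 43200/110137 200/457 7 8 S
2 1/2 50/109 -9/218 1/2 7 7 E
3 200/257 40/97 -9120/24929 200/257 8 7 N
4 100/157 20/29 240/4553 100/157 8 8 W
5 200/457 200/241 43200/110137 200/457 7 8 S
6 1/2 50/109 -9/218 1/2 7 7 E
7 200/257 40/97 -9120/24929 200/257 8 7 N
final 8 8 W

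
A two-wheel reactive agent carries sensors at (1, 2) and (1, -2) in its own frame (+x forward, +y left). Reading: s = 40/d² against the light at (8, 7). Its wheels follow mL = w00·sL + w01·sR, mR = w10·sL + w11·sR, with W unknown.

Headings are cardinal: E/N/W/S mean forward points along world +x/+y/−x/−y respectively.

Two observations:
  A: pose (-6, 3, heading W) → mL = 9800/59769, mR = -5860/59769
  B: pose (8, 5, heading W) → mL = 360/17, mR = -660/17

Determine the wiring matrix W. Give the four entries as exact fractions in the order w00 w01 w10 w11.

obs A: pose=(-6,3,W) → sL=40/261, sR=40/229, mL=9800/59769, mR=-5860/59769
obs B: pose=(8,5,W) → sL=40/17, sR=40, mL=360/17, mR=-660/17
sensor matrix S = [[40/261, 40/229], [40/17, 40]]; det S = 5811200/1016073
solve [mL_A; mL_B] = S·[w00; w01] and [mR_A; mR_B] = S·[w10; w11]:
  w00 = 1/2, w01 = 1/2, w10 = 1/2, w11 = -1

1/2 1/2 1/2 -1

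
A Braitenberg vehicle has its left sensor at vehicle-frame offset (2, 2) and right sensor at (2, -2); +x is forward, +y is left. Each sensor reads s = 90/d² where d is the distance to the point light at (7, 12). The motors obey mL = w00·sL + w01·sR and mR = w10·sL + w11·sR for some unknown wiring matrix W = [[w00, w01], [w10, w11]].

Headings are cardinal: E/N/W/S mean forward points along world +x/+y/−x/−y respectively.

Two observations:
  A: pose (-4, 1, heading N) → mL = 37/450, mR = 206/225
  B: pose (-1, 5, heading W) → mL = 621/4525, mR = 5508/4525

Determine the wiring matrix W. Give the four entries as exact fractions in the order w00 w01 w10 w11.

obs A: pose=(-4,1,N) → sL=9/25, sR=5/9, mL=37/450, mR=206/225
obs B: pose=(-1,5,W) → sL=90/181, sR=18/25, mL=621/4525, mR=5508/4525
sensor matrix S = [[9/25, 5/9], [90/181, 18/25]]; det S = -1928/113125
solve [mL_A; mL_B] = S·[w00; w01] and [mR_A; mR_B] = S·[w10; w11]:
  w00 = 1, w01 = -1/2, w10 = 1, w11 = 1

1 -1/2 1 1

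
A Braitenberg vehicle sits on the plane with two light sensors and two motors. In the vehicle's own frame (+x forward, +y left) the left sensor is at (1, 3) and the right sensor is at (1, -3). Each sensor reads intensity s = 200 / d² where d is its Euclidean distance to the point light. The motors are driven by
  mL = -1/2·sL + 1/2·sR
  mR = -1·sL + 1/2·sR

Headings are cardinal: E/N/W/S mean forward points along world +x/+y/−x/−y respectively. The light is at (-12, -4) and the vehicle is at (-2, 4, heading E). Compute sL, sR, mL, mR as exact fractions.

100/121 100/73 2400/8833 -1250/8833

left sensor world pos  = (-1, 7); dL² = 242
right sensor world pos = (-1, 1); dR² = 146
sL = 200/242 = 100/121
sR = 200/146 = 100/73
mL = -1/2·sL + 1/2·sR = 2400/8833
mR = -1·sL + 1/2·sR = -1250/8833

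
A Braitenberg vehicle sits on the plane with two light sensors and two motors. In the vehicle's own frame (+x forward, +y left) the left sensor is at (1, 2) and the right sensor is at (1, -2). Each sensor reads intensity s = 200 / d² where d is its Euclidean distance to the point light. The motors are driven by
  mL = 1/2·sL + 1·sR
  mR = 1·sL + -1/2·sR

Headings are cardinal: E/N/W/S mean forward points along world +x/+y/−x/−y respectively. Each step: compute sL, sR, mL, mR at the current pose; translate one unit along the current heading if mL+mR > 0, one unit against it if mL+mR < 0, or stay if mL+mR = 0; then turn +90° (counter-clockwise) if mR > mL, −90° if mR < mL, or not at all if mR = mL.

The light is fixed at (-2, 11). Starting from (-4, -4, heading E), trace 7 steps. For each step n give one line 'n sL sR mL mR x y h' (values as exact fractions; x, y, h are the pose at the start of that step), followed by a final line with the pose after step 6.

n=0: pose=(-4,-4,E); sL=20/17, sR=20/29; mL=630/493, mR=410/493; mL+mR=1040/493 → advance +1; mR−mL=-220/493 → turn -1·90°
n=1: pose=(-3,-4,S); sL=200/257, sR=40/53; mL=15580/13621, mR=5460/13621; mL+mR=21040/13621 → advance +1; mR−mL=-10120/13621 → turn -1·90°
n=2: pose=(-3,-5,W); sL=25/41, sR=1; mL=107/82, mR=9/82; mL+mR=58/41 → advance +1; mR−mL=-49/41 → turn -1·90°
n=3: pose=(-4,-5,N); sL=200/241, sR=8/9; mL=2828/2169, mR=836/2169; mL+mR=3664/2169 → advance +1; mR−mL=-664/723 → turn -1·90°
n=4: pose=(-4,-4,E); sL=20/17, sR=20/29; mL=630/493, mR=410/493; mL+mR=1040/493 → advance +1; mR−mL=-220/493 → turn -1·90°
n=5: pose=(-3,-4,S); sL=200/257, sR=40/53; mL=15580/13621, mR=5460/13621; mL+mR=21040/13621 → advance +1; mR−mL=-10120/13621 → turn -1·90°
n=6: pose=(-3,-5,W); sL=25/41, sR=1; mL=107/82, mR=9/82; mL+mR=58/41 → advance +1; mR−mL=-49/41 → turn -1·90°

0 20/17 20/29 630/493 410/493 -4 -4 E
1 200/257 40/53 15580/13621 5460/13621 -3 -4 S
2 25/41 1 107/82 9/82 -3 -5 W
3 200/241 8/9 2828/2169 836/2169 -4 -5 N
4 20/17 20/29 630/493 410/493 -4 -4 E
5 200/257 40/53 15580/13621 5460/13621 -3 -4 S
6 25/41 1 107/82 9/82 -3 -5 W
final -4 -5 N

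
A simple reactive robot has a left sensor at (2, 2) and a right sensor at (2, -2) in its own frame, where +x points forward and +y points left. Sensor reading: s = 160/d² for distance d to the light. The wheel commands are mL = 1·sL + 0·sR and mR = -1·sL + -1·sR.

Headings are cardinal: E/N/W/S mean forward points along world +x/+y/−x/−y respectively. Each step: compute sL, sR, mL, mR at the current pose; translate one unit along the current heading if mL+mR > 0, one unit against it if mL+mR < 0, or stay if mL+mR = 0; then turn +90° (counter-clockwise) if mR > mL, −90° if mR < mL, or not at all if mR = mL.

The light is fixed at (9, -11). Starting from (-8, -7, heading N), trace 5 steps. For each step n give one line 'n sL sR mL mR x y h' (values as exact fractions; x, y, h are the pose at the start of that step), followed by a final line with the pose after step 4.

0 160/397 160/261 160/397 -105280/103617 -8 -7 N
1 16/25 80/113 16/25 -3808/2825 -8 -8 E
2 160/257 160/401 160/257 -105280/103057 -9 -8 S
3 40/101 40/109 40/101 -8400/11009 -9 -7 W
4 160/397 160/261 160/397 -105280/103617 -8 -7 N
final -8 -8 E

n=0: pose=(-8,-7,N); sL=160/397, sR=160/261; mL=160/397, mR=-105280/103617; mL+mR=-160/261 → advance -1; mR−mL=-147040/103617 → turn -1·90°
n=1: pose=(-8,-8,E); sL=16/25, sR=80/113; mL=16/25, mR=-3808/2825; mL+mR=-80/113 → advance -1; mR−mL=-5616/2825 → turn -1·90°
n=2: pose=(-9,-8,S); sL=160/257, sR=160/401; mL=160/257, mR=-105280/103057; mL+mR=-160/401 → advance -1; mR−mL=-169440/103057 → turn -1·90°
n=3: pose=(-9,-7,W); sL=40/101, sR=40/109; mL=40/101, mR=-8400/11009; mL+mR=-40/109 → advance -1; mR−mL=-12760/11009 → turn -1·90°
n=4: pose=(-8,-7,N); sL=160/397, sR=160/261; mL=160/397, mR=-105280/103617; mL+mR=-160/261 → advance -1; mR−mL=-147040/103617 → turn -1·90°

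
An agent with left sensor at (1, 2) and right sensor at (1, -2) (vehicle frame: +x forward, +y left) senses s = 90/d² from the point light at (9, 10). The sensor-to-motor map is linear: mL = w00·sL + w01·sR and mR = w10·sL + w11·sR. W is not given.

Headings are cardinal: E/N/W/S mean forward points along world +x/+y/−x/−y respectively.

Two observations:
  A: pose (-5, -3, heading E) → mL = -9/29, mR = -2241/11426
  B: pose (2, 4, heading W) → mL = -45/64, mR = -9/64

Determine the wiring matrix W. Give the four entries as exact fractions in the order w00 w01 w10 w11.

-1 0 -1 1/2

obs A: pose=(-5,-3,E) → sL=9/29, sR=45/197, mL=-9/29, mR=-2241/11426
obs B: pose=(2,4,W) → sL=45/64, sR=9/8, mL=-45/64, mR=-9/64
sensor matrix S = [[9/29, 45/197], [45/64, 9/8]]; det S = 68931/365632
solve [mL_A; mL_B] = S·[w00; w01] and [mR_A; mR_B] = S·[w10; w11]:
  w00 = -1, w01 = 0, w10 = -1, w11 = 1/2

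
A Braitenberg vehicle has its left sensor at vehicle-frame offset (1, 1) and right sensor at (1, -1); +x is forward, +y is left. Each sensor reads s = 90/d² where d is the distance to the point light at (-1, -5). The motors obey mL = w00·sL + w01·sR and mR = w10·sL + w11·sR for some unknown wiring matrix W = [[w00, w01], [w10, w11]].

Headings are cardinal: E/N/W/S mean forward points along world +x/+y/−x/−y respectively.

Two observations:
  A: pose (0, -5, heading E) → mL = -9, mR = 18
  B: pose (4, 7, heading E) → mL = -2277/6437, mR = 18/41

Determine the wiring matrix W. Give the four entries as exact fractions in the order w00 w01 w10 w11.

obs A: pose=(0,-5,E) → sL=18, sR=18, mL=-9, mR=18
obs B: pose=(4,7,E) → sL=18/41, sR=90/157, mL=-2277/6437, mR=18/41
sensor matrix S = [[18, 18], [18/41, 90/157]]; det S = 15552/6437
solve [mL_A; mL_B] = S·[w00; w01] and [mR_A; mR_B] = S·[w10; w11]:
  w00 = 1/2, w01 = -1, w10 = 1, w11 = 0

1/2 -1 1 0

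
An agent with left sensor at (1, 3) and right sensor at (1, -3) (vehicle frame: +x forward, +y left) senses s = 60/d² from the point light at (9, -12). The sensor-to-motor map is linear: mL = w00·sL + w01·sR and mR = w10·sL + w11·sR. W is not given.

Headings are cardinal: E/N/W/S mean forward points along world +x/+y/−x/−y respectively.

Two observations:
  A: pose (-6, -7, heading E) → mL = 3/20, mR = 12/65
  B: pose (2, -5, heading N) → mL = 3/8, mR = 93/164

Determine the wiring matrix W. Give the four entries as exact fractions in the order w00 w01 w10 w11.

obs A: pose=(-6,-7,E) → sL=3/13, sR=3/10, mL=3/20, mR=12/65
obs B: pose=(2,-5,N) → sL=15/41, sR=3/4, mL=3/8, mR=93/164
sensor matrix S = [[3/13, 3/10], [15/41, 3/4]]; det S = 135/2132
solve [mL_A; mL_B] = S·[w00; w01] and [mR_A; mR_B] = S·[w10; w11]:
  w00 = 0, w01 = 1/2, w10 = -1/2, w11 = 1

0 1/2 -1/2 1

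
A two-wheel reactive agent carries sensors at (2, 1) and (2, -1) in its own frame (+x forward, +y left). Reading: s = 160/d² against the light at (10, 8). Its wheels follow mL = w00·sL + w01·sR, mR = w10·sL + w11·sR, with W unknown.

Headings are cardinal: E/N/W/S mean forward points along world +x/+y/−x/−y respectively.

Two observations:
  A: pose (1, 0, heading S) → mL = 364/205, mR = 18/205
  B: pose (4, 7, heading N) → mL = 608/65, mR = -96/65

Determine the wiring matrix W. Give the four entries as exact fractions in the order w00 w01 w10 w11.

1 1 1/2 -1/2

obs A: pose=(1,0,S) → sL=40/41, sR=4/5, mL=364/205, mR=18/205
obs B: pose=(4,7,N) → sL=16/5, sR=80/13, mL=608/65, mR=-96/65
sensor matrix S = [[40/41, 4/5], [16/5, 80/13]]; det S = 45888/13325
solve [mL_A; mL_B] = S·[w00; w01] and [mR_A; mR_B] = S·[w10; w11]:
  w00 = 1, w01 = 1, w10 = 1/2, w11 = -1/2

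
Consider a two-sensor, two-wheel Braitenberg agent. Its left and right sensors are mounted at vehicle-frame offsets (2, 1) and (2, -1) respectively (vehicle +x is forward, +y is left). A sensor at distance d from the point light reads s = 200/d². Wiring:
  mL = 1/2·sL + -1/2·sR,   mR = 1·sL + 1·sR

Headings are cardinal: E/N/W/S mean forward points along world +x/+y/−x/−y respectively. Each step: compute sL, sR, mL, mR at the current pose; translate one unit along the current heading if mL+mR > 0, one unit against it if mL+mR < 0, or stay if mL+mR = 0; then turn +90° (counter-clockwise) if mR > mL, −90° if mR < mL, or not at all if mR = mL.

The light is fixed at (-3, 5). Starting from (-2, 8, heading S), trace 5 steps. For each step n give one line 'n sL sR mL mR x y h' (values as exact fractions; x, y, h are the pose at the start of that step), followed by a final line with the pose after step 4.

0 40 200 -80 240 -2 8 S
1 100/9 20 -40/9 280/9 -2 7 E
2 200/17 8 32/17 336/17 -1 7 N
3 50 25/2 75/4 125/2 -1 8 W
4 40 200 -80 240 -2 8 S
final -2 7 E

n=0: pose=(-2,8,S); sL=40, sR=200; mL=-80, mR=240; mL+mR=160 → advance +1; mR−mL=320 → turn +1·90°
n=1: pose=(-2,7,E); sL=100/9, sR=20; mL=-40/9, mR=280/9; mL+mR=80/3 → advance +1; mR−mL=320/9 → turn +1·90°
n=2: pose=(-1,7,N); sL=200/17, sR=8; mL=32/17, mR=336/17; mL+mR=368/17 → advance +1; mR−mL=304/17 → turn +1·90°
n=3: pose=(-1,8,W); sL=50, sR=25/2; mL=75/4, mR=125/2; mL+mR=325/4 → advance +1; mR−mL=175/4 → turn +1·90°
n=4: pose=(-2,8,S); sL=40, sR=200; mL=-80, mR=240; mL+mR=160 → advance +1; mR−mL=320 → turn +1·90°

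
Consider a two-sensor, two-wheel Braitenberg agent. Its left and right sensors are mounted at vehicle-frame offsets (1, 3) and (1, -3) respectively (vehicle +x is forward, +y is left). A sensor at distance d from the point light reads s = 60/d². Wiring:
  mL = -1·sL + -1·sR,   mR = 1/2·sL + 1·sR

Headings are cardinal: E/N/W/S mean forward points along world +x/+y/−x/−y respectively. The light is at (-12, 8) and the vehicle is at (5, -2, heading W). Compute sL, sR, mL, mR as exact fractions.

left sensor world pos  = (4, -5); dL² = 425
right sensor world pos = (4, 1); dR² = 305
sL = 60/425 = 12/85
sR = 60/305 = 12/61
mL = -1·sL + -1·sR = -1752/5185
mR = 1/2·sL + 1·sR = 1386/5185

12/85 12/61 -1752/5185 1386/5185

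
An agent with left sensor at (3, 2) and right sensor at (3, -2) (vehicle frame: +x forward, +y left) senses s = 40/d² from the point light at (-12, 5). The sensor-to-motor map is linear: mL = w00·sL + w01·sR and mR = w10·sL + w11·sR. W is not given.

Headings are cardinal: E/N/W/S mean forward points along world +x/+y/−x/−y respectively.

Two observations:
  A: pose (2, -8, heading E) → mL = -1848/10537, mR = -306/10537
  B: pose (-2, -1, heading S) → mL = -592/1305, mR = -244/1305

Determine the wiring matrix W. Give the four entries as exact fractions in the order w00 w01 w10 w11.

-1 -1 1/2 -1

obs A: pose=(2,-8,E) → sL=4/41, sR=20/257, mL=-1848/10537, mR=-306/10537
obs B: pose=(-2,-1,S) → sL=8/45, sR=8/29, mL=-592/1305, mR=-244/1305
sensor matrix S = [[4/41, 20/257], [8/45, 8/29]]; det S = 35968/2750157
solve [mL_A; mL_B] = S·[w00; w01] and [mR_A; mR_B] = S·[w10; w11]:
  w00 = -1, w01 = -1, w10 = 1/2, w11 = -1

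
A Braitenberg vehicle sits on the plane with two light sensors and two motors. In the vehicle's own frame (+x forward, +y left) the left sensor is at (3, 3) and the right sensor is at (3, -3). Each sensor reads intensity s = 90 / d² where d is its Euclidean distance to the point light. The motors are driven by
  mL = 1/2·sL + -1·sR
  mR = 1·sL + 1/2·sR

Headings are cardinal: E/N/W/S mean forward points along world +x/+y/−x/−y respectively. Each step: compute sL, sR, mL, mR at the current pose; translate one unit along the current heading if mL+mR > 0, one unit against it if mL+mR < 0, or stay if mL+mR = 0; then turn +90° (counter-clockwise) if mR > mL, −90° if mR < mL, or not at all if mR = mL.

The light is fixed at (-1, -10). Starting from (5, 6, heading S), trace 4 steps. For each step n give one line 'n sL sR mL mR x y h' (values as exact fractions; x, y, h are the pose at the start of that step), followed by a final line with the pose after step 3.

n=0: pose=(5,6,S); sL=9/25, sR=45/89; mL=-1449/4450, mR=2727/4450; mL+mR=639/2225 → advance +1; mR−mL=2088/2225 → turn +1·90°
n=1: pose=(5,5,E); sL=2/9, sR=2/5; mL=-13/45, mR=19/45; mL+mR=2/15 → advance +1; mR−mL=32/45 → turn +1·90°
n=2: pose=(6,5,N); sL=9/34, sR=45/212; mL=-72/901, mR=2673/7208; mL+mR=2097/7208 → advance +1; mR−mL=3249/7208 → turn +1·90°
n=3: pose=(6,6,W); sL=18/37, sR=90/377; mL=63/13949, mR=8451/13949; mL+mR=8514/13949 → advance +1; mR−mL=8388/13949 → turn +1·90°

0 9/25 45/89 -1449/4450 2727/4450 5 6 S
1 2/9 2/5 -13/45 19/45 5 5 E
2 9/34 45/212 -72/901 2673/7208 6 5 N
3 18/37 90/377 63/13949 8451/13949 6 6 W
final 5 6 S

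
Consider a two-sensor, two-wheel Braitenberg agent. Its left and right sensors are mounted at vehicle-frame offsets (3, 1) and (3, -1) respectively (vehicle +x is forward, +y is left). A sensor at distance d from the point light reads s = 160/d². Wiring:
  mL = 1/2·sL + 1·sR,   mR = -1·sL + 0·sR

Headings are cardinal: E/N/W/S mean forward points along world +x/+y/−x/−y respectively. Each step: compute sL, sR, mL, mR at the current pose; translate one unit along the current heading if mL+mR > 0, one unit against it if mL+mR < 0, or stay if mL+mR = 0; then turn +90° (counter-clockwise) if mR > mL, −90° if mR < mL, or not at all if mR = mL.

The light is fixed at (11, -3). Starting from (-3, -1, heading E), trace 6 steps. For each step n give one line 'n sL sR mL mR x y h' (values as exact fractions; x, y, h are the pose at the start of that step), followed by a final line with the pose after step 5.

n=0: pose=(-3,-1,E); sL=16/13, sR=80/61; mL=1528/793, mR=-16/13; mL+mR=552/793 → advance +1; mR−mL=-2504/793 → turn -1·90°
n=1: pose=(-2,-1,S); sL=32/29, sR=160/197; mL=7792/5713, mR=-32/29; mL+mR=1488/5713 → advance +1; mR−mL=-14096/5713 → turn -1·90°
n=2: pose=(-2,-2,W); sL=5/8, sR=8/13; mL=193/208, mR=-5/8; mL+mR=63/208 → advance +1; mR−mL=-323/208 → turn -1·90°
n=3: pose=(-3,-2,N); sL=160/241, sR=32/37; mL=10672/8917, mR=-160/241; mL+mR=4752/8917 → advance +1; mR−mL=-16592/8917 → turn -1·90°
n=4: pose=(-3,-1,E); sL=16/13, sR=80/61; mL=1528/793, mR=-16/13; mL+mR=552/793 → advance +1; mR−mL=-2504/793 → turn -1·90°
n=5: pose=(-2,-1,S); sL=32/29, sR=160/197; mL=7792/5713, mR=-32/29; mL+mR=1488/5713 → advance +1; mR−mL=-14096/5713 → turn -1·90°

0 16/13 80/61 1528/793 -16/13 -3 -1 E
1 32/29 160/197 7792/5713 -32/29 -2 -1 S
2 5/8 8/13 193/208 -5/8 -2 -2 W
3 160/241 32/37 10672/8917 -160/241 -3 -2 N
4 16/13 80/61 1528/793 -16/13 -3 -1 E
5 32/29 160/197 7792/5713 -32/29 -2 -1 S
final -2 -2 W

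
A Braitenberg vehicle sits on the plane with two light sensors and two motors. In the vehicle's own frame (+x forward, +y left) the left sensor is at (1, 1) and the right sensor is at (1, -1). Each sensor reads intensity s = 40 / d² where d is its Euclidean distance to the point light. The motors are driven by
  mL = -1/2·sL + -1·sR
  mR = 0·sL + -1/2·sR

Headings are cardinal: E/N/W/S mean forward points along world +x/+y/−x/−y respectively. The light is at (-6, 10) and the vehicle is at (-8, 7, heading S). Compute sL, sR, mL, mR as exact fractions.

left sensor world pos  = (-7, 6); dL² = 17
right sensor world pos = (-9, 6); dR² = 25
sL = 40/17 = 40/17
sR = 40/25 = 8/5
mL = -1/2·sL + -1·sR = -236/85
mR = 0·sL + -1/2·sR = -4/5

40/17 8/5 -236/85 -4/5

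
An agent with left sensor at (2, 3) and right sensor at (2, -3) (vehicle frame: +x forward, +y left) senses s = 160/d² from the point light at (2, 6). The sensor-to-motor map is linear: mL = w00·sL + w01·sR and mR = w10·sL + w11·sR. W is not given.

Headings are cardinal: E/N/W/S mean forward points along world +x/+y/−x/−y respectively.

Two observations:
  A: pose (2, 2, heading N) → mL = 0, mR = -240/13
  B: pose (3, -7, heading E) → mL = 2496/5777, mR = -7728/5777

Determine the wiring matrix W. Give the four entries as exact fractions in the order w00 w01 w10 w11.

obs A: pose=(2,2,N) → sL=160/13, sR=160/13, mL=0, mR=-240/13
obs B: pose=(3,-7,E) → sL=160/109, sR=32/53, mL=2496/5777, mR=-7728/5777
sensor matrix S = [[160/13, 160/13], [160/109, 32/53]]; det S = -61440/5777
solve [mL_A; mL_B] = S·[w00; w01] and [mR_A; mR_B] = S·[w10; w11]:
  w00 = 1/2, w01 = -1/2, w10 = -1/2, w11 = -1

1/2 -1/2 -1/2 -1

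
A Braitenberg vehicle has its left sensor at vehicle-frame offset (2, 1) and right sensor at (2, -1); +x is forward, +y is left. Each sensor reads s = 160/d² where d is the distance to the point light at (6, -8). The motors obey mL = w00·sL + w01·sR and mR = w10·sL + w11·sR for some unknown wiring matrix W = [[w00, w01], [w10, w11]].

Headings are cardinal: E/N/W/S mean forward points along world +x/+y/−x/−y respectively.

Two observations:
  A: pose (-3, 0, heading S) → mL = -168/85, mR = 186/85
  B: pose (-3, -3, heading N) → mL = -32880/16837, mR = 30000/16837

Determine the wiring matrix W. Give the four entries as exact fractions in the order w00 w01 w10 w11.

obs A: pose=(-3,0,S) → sL=8/5, sR=20/17, mL=-168/85, mR=186/85
obs B: pose=(-3,-3,N) → sL=160/149, sR=160/113, mL=-32880/16837, mR=30000/16837
sensor matrix S = [[8/5, 20/17], [160/149, 160/113]]; det S = 286848/286229
solve [mL_A; mL_B] = S·[w00; w01] and [mR_A; mR_B] = S·[w10; w11]:
  w00 = -1/2, w01 = -1, w10 = 1, w11 = 1/2

-1/2 -1 1 1/2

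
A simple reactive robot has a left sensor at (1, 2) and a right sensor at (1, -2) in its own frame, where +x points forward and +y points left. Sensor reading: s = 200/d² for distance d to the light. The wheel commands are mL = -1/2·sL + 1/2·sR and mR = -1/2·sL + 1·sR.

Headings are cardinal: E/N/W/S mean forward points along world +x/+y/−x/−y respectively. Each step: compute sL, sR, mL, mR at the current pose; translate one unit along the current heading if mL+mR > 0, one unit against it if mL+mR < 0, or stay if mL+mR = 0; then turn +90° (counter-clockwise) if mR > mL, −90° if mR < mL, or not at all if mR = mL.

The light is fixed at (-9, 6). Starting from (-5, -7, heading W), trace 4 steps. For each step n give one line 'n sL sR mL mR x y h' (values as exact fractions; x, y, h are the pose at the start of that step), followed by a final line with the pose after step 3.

n=0: pose=(-5,-7,W); sL=100/117, sR=20/13; mL=40/117, mR=10/9; mL+mR=170/117 → advance +1; mR−mL=10/13 → turn +1·90°
n=1: pose=(-6,-7,S); sL=200/221, sR=200/197; mL=2400/43537, mR=24500/43537; mL+mR=26900/43537 → advance +1; mR−mL=100/197 → turn +1·90°
n=2: pose=(-6,-8,E); sL=5/4, sR=25/34; mL=-35/136, mR=15/136; mL+mR=-5/34 → advance -1; mR−mL=25/68 → turn +1·90°
n=3: pose=(-7,-8,N); sL=200/169, sR=40/37; mL=-320/6253, mR=3060/6253; mL+mR=2740/6253 → advance +1; mR−mL=20/37 → turn +1·90°

0 100/117 20/13 40/117 10/9 -5 -7 W
1 200/221 200/197 2400/43537 24500/43537 -6 -7 S
2 5/4 25/34 -35/136 15/136 -6 -8 E
3 200/169 40/37 -320/6253 3060/6253 -7 -8 N
final -7 -7 W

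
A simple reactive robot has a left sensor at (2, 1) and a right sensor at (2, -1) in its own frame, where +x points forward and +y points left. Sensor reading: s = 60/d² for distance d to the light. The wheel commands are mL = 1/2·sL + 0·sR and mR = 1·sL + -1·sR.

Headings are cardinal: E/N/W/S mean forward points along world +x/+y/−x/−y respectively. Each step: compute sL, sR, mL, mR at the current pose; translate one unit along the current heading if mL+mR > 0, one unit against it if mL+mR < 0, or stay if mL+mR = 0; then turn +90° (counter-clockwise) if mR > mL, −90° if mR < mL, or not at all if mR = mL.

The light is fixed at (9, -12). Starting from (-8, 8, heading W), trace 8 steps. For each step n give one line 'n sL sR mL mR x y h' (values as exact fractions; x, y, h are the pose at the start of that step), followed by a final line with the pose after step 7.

0 30/361 30/401 15/361 1200/144761 -8 8 W
1 12/169 60/773 6/169 -864/130637 -9 8 N
2 3/37 15/164 3/74 -63/6068 -9 9 E
3 60/617 12/137 30/617 816/84529 -8 9 S
4 30/361 30/401 15/361 1200/144761 -8 8 W
5 12/169 60/773 6/169 -864/130637 -9 8 N
6 3/37 15/164 3/74 -63/6068 -9 9 E
7 60/617 12/137 30/617 816/84529 -8 9 S
final -8 8 W

n=0: pose=(-8,8,W); sL=30/361, sR=30/401; mL=15/361, mR=1200/144761; mL+mR=7215/144761 → advance +1; mR−mL=-4815/144761 → turn -1·90°
n=1: pose=(-9,8,N); sL=12/169, sR=60/773; mL=6/169, mR=-864/130637; mL+mR=3774/130637 → advance +1; mR−mL=-5502/130637 → turn -1·90°
n=2: pose=(-9,9,E); sL=3/37, sR=15/164; mL=3/74, mR=-63/6068; mL+mR=183/6068 → advance +1; mR−mL=-309/6068 → turn -1·90°
n=3: pose=(-8,9,S); sL=60/617, sR=12/137; mL=30/617, mR=816/84529; mL+mR=4926/84529 → advance +1; mR−mL=-3294/84529 → turn -1·90°
n=4: pose=(-8,8,W); sL=30/361, sR=30/401; mL=15/361, mR=1200/144761; mL+mR=7215/144761 → advance +1; mR−mL=-4815/144761 → turn -1·90°
n=5: pose=(-9,8,N); sL=12/169, sR=60/773; mL=6/169, mR=-864/130637; mL+mR=3774/130637 → advance +1; mR−mL=-5502/130637 → turn -1·90°
n=6: pose=(-9,9,E); sL=3/37, sR=15/164; mL=3/74, mR=-63/6068; mL+mR=183/6068 → advance +1; mR−mL=-309/6068 → turn -1·90°
n=7: pose=(-8,9,S); sL=60/617, sR=12/137; mL=30/617, mR=816/84529; mL+mR=4926/84529 → advance +1; mR−mL=-3294/84529 → turn -1·90°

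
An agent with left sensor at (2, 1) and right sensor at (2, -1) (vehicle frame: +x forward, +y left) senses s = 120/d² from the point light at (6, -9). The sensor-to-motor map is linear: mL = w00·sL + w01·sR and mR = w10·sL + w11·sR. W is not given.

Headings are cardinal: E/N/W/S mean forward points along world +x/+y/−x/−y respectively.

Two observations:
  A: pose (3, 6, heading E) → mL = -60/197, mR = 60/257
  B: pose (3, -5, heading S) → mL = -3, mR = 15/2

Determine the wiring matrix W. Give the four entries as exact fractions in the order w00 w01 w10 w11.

obs A: pose=(3,6,E) → sL=120/257, sR=120/197, mL=-60/197, mR=60/257
obs B: pose=(3,-5,S) → sL=15, sR=6, mL=-3, mR=15/2
sensor matrix S = [[120/257, 120/197], [15, 6]]; det S = -320760/50629
solve [mL_A; mL_B] = S·[w00; w01] and [mR_A; mR_B] = S·[w10; w11]:
  w00 = 0, w01 = -1/2, w10 = 1/2, w11 = 0

0 -1/2 1/2 0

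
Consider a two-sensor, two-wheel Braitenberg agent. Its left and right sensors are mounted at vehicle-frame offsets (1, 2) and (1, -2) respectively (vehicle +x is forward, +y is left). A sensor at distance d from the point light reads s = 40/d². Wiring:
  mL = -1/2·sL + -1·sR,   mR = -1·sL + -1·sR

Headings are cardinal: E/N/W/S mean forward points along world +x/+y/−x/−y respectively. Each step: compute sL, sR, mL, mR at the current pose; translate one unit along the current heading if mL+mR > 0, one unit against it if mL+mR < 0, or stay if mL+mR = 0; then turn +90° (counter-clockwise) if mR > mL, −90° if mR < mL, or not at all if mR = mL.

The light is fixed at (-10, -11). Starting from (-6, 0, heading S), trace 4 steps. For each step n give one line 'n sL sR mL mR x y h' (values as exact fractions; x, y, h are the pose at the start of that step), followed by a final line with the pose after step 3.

0 5/17 5/13 -235/442 -150/221 -6 0 S
1 40/109 8/41 -1692/4469 -2512/4469 -6 1 W
2 20/89 20/109 -2870/9701 -3960/9701 -5 1 N
3 8/41 40/117 -2108/4797 -2576/4797 -5 0 E
final -6 0 S

n=0: pose=(-6,0,S); sL=5/17, sR=5/13; mL=-235/442, mR=-150/221; mL+mR=-535/442 → advance -1; mR−mL=-5/34 → turn -1·90°
n=1: pose=(-6,1,W); sL=40/109, sR=8/41; mL=-1692/4469, mR=-2512/4469; mL+mR=-4204/4469 → advance -1; mR−mL=-20/109 → turn -1·90°
n=2: pose=(-5,1,N); sL=20/89, sR=20/109; mL=-2870/9701, mR=-3960/9701; mL+mR=-6830/9701 → advance -1; mR−mL=-10/89 → turn -1·90°
n=3: pose=(-5,0,E); sL=8/41, sR=40/117; mL=-2108/4797, mR=-2576/4797; mL+mR=-4684/4797 → advance -1; mR−mL=-4/41 → turn -1·90°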